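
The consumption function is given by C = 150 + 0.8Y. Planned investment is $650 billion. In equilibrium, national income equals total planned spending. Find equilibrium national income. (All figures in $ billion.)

Y = C + I = 150 + 0.8Y + 650
Y − 0.8Y = 800
0.2Y = 800, so Y = 800/0.2 = 4000

Y = 4000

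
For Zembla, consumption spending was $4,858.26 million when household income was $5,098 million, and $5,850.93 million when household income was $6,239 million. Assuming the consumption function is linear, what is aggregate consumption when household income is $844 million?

C = 1157.28

MPC = (5850.93 − 4858.26)/(6239 − 5098) = 992.67/1141 = 0.87
a = 4858.26 − 0.87(5098) = 4858.26 − 4435.26 = 423
C = 423 + 0.87(844) = 423 + 734.28 = 1157.28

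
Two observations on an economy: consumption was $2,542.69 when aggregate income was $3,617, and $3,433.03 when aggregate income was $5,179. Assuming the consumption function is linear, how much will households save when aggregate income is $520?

S = -257.4

MPC = (3433.03 − 2542.69)/(5179 − 3617) = 890.34/1562 = 0.57
a = 2542.69 − 0.57(3617) = 2542.69 − 2061.69 = 481
C = 481 + 0.57(520) = 777.4
S = 520 − 777.4 = -257.4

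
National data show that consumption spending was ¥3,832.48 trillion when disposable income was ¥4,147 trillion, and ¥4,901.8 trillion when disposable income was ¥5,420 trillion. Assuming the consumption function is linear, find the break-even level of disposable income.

MPC = (4901.8 − 3832.48)/(5420 − 4147) = 1069.32/1273 = 0.84
a = 3832.48 − 0.84(4147) = 3832.48 − 3483.48 = 349
Break-even: Y = a/(1−MPC) = 349/0.16 = 2181.25

Y = 2181.25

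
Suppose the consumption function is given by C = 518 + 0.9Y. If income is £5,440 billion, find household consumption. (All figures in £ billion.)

C = 518 + 0.9(5440) = 518 + 4896 = 5414

C = 5414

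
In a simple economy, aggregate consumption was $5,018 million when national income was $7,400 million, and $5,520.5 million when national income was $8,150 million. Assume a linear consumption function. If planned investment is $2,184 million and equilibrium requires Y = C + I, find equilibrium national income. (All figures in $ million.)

Y = 6800

MPC = (5520.5 − 5018)/(8150 − 7400) = 502.5/750 = 0.67
a = 5018 − 0.67(7400) = 60
Equilibrium: Y = 60 + 0.67Y + 2184
0.33Y = 2244, so Y = 2244/0.33 = 6800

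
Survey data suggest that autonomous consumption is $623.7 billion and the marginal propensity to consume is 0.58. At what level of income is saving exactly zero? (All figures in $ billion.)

Y = 1485

At break-even, C = Y: 623.7 + 0.58Y = Y
0.42Y = 623.7, so Y = 623.7/0.42 = 1485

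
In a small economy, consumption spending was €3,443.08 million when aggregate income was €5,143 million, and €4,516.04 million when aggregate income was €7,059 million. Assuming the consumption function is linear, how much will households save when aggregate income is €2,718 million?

MPC = (4516.04 − 3443.08)/(7059 − 5143) = 1072.96/1916 = 0.56
a = 3443.08 − 0.56(5143) = 3443.08 − 2880.08 = 563
C = 563 + 0.56(2718) = 2085.08
S = 2718 − 2085.08 = 632.92

S = 632.92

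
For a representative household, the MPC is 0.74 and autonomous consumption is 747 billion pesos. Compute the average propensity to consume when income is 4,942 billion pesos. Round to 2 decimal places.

C = 747 + 0.74(4942) = 4404.08
APC = C/Y = 4404.08/4942 = 0.89

APC = 0.89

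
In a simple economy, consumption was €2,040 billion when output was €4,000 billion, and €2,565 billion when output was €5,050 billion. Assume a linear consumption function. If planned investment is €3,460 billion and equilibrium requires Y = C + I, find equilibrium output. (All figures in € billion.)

MPC = (2565 − 2040)/(5050 − 4000) = 525/1050 = 0.5
a = 2040 − 0.5(4000) = 40
Equilibrium: Y = 40 + 0.5Y + 3460
0.5Y = 3500, so Y = 3500/0.5 = 7000

Y = 7000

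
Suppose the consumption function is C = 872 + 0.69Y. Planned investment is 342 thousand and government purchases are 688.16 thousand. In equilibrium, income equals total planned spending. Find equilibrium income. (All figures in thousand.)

Y = 6136

Y = C + I + G = 872 + 0.69Y + 342 + 688.16
Y − 0.69Y = 1902.16
0.31Y = 1902.16, so Y = 1902.16/0.31 = 6136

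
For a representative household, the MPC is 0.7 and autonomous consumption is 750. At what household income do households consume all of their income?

At break-even, C = Y: 750 + 0.7Y = Y
0.3Y = 750, so Y = 750/0.3 = 2500

Y = 2500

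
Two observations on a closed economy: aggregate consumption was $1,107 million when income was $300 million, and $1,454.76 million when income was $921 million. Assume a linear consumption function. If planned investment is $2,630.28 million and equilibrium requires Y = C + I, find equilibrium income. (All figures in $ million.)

MPC = (1454.76 − 1107)/(921 − 300) = 347.76/621 = 0.56
a = 1107 − 0.56(300) = 939
Equilibrium: Y = 939 + 0.56Y + 2630.28
0.44Y = 3569.28, so Y = 3569.28/0.44 = 8112

Y = 8112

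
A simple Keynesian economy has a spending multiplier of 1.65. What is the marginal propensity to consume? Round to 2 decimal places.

MPC = 0.39

k = 1/(1 − MPC), so 1 − MPC = 1/k = 1/1.65 = 0.6061
MPC = 1 − 0.6061 = 0.39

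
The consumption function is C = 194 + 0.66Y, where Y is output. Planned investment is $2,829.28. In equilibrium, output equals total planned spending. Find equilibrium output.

Y = 8892

Y = C + I = 194 + 0.66Y + 2829.28
Y − 0.66Y = 3023.28
0.34Y = 3023.28, so Y = 3023.28/0.34 = 8892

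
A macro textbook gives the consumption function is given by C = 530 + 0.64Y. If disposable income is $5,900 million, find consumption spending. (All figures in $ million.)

C = 4306

C = 530 + 0.64(5900) = 530 + 3776 = 4306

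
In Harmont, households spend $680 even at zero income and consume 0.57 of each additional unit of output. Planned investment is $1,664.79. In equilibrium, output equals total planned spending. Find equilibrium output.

Y = 5453

Y = C + I = 680 + 0.57Y + 1664.79
Y − 0.57Y = 2344.79
0.43Y = 2344.79, so Y = 2344.79/0.43 = 5453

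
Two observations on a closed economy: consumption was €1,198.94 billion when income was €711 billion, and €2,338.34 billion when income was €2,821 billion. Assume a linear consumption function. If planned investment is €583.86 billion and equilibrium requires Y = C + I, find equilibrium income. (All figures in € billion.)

MPC = (2338.34 − 1198.94)/(2821 − 711) = 1139.4/2110 = 0.54
a = 1198.94 − 0.54(711) = 815
Equilibrium: Y = 815 + 0.54Y + 583.86
0.46Y = 1398.86, so Y = 1398.86/0.46 = 3041

Y = 3041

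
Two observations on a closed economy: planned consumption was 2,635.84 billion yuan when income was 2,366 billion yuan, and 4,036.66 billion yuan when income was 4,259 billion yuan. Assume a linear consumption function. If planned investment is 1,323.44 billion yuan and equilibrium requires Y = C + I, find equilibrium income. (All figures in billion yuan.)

Y = 8494

MPC = (4036.66 − 2635.84)/(4259 − 2366) = 1400.82/1893 = 0.74
a = 2635.84 − 0.74(2366) = 885
Equilibrium: Y = 885 + 0.74Y + 1323.44
0.26Y = 2208.44, so Y = 2208.44/0.26 = 8494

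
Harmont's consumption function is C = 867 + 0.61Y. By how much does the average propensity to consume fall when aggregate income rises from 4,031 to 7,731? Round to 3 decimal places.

At Y = 4031: C = 867 + 0.61(4031) = 3325.91, APC = 3325.91/4031 = 0.8251
At Y = 7731: C = 5582.91, APC = 5582.91/7731 = 0.7221
Fall in APC = 0.8251 − 0.7221 = 0.103

ΔAPC = 0.103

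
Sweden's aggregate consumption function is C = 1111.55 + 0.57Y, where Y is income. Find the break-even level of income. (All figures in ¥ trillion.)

Y = 2585

At break-even, C = Y: 1111.55 + 0.57Y = Y
0.43Y = 1111.55, so Y = 1111.55/0.43 = 2585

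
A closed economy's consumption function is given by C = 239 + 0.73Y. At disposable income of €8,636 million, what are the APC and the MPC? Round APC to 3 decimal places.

APC = 0.758; MPC = 0.73

MPC = 0.73 (the slope of the consumption function)
C = 239 + 0.73(8636) = 6543.28, so APC = 6543.28/8636 = 0.758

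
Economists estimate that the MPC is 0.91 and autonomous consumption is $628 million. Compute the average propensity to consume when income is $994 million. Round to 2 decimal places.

APC = 1.54

C = 628 + 0.91(994) = 1532.54
APC = C/Y = 1532.54/994 = 1.54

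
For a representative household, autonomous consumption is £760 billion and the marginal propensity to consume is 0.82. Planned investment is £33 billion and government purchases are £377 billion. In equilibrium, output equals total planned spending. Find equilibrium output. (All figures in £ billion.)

Y = C + I + G = 760 + 0.82Y + 33 + 377
Y − 0.82Y = 1170
0.18Y = 1170, so Y = 1170/0.18 = 6500

Y = 6500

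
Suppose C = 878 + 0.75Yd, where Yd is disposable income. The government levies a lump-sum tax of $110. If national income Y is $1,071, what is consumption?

C = 1598.75

Yd = Y − T = 1071 − 110 = 961
C = 878 + 0.75(961) = 878 + 720.75 = 1598.75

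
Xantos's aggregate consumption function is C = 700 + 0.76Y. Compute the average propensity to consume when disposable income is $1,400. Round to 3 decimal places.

C = 700 + 0.76(1400) = 1764
APC = C/Y = 1764/1400 = 1.260

APC = 1.260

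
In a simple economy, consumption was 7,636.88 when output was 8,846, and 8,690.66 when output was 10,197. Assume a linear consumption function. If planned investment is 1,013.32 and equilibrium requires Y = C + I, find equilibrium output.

MPC = (8690.66 − 7636.88)/(10197 − 8846) = 1053.78/1351 = 0.78
a = 7636.88 − 0.78(8846) = 737
Equilibrium: Y = 737 + 0.78Y + 1013.32
0.22Y = 1750.32, so Y = 1750.32/0.22 = 7956

Y = 7956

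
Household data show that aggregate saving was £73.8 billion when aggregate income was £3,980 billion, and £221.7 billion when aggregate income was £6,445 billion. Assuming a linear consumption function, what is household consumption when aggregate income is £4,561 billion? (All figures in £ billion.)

C = 4452.34

MPS = ΔS/ΔY = (221.7 − 73.8)/(6445 − 3980) = 147.9/2465 = 0.06
MPC = 1 − MPS = 0.94
Autonomous saving = 73.8 − 0.06(3980) = -165, so a = 165
C = 165 + 0.94(4561) = 165 + 4287.34 = 4452.34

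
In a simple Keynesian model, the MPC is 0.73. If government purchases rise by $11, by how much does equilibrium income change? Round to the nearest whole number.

The multiplier is 1/(1 − MPC) = 1/0.27.
ΔY = 11/0.27 = 40.74 ≈ 41

ΔY ≈ 41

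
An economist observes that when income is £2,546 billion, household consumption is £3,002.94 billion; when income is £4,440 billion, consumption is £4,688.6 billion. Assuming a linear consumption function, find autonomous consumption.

a = 737

MPC = ΔC/ΔY = (4688.6 − 3002.94)/(4440 − 2546) = 1685.66/1894 = 0.89
a = C − MPC·Y = 3002.94 − 0.89(2546) = 3002.94 − 2265.94 = 737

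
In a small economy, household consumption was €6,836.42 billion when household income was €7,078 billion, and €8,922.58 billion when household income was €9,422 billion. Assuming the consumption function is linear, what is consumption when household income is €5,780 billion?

C = 5681.2

MPC = (8922.58 − 6836.42)/(9422 − 7078) = 2086.16/2344 = 0.89
a = 6836.42 − 0.89(7078) = 6836.42 − 6299.42 = 537
C = 537 + 0.89(5780) = 537 + 5144.2 = 5681.2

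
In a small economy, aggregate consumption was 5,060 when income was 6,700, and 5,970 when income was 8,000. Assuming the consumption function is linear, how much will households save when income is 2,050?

MPC = (5970 − 5060)/(8000 − 6700) = 910/1300 = 0.7
a = 5060 − 0.7(6700) = 5060 − 4690 = 370
C = 370 + 0.7(2050) = 1805
S = 2050 − 1805 = 245

S = 245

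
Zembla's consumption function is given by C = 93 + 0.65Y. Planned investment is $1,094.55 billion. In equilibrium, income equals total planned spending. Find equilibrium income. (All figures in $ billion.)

Y = 3393

Y = C + I = 93 + 0.65Y + 1094.55
Y − 0.65Y = 1187.55
0.35Y = 1187.55, so Y = 1187.55/0.35 = 3393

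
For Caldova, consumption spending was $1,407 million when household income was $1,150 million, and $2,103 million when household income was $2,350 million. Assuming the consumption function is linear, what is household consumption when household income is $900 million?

C = 1262

MPC = (2103 − 1407)/(2350 − 1150) = 696/1200 = 0.58
a = 1407 − 0.58(1150) = 1407 − 667 = 740
C = 740 + 0.58(900) = 740 + 522 = 1262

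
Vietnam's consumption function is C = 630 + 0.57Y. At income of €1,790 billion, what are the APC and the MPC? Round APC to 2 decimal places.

MPC = 0.57 (the slope of the consumption function)
C = 630 + 0.57(1790) = 1650.3, so APC = 1650.3/1790 = 0.92

APC = 0.92; MPC = 0.57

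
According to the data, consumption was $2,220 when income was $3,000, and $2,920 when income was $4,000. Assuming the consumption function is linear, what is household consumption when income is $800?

MPC = (2920 − 2220)/(4000 − 3000) = 700/1000 = 0.7
a = 2220 − 0.7(3000) = 2220 − 2100 = 120
C = 120 + 0.7(800) = 120 + 560 = 680

C = 680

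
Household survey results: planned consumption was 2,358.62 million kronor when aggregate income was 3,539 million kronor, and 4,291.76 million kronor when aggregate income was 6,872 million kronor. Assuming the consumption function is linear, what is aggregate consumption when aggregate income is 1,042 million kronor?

MPC = (4291.76 − 2358.62)/(6872 − 3539) = 1933.14/3333 = 0.58
a = 2358.62 − 0.58(3539) = 2358.62 − 2052.62 = 306
C = 306 + 0.58(1042) = 306 + 604.36 = 910.36

C = 910.36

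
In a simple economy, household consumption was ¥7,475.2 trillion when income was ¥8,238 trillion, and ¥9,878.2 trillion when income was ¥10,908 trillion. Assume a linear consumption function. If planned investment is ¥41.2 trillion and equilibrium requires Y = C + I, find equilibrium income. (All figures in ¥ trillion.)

Y = 1022

MPC = (9878.2 − 7475.2)/(10908 − 8238) = 2403/2670 = 0.9
a = 7475.2 − 0.9(8238) = 61
Equilibrium: Y = 61 + 0.9Y + 41.2
0.1Y = 102.2, so Y = 102.2/0.1 = 1022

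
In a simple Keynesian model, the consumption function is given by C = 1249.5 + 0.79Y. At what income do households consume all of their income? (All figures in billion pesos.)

At break-even, C = Y: 1249.5 + 0.79Y = Y
0.21Y = 1249.5, so Y = 1249.5/0.21 = 5950

Y = 5950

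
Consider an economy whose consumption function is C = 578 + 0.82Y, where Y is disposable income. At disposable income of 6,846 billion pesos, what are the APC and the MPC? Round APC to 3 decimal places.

APC = 0.904; MPC = 0.82

MPC = 0.82 (the slope of the consumption function)
C = 578 + 0.82(6846) = 6191.72, so APC = 6191.72/6846 = 0.904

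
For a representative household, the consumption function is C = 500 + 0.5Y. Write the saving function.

S = Y − C = Y − (500 + 0.5Y) = -500 + (1 − 0.5)Y

S = -500 + 0.5Y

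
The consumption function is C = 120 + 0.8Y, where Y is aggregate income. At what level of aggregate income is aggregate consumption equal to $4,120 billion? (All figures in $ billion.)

Y = 5000

120 + 0.8Y = 4120
0.8Y = 4000, so Y = 4000/0.8 = 5000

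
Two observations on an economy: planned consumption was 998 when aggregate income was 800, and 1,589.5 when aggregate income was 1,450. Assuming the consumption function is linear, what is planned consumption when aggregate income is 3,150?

C = 3136.5

MPC = (1589.5 − 998)/(1450 − 800) = 591.5/650 = 0.91
a = 998 − 0.91(800) = 998 − 728 = 270
C = 270 + 0.91(3150) = 270 + 2866.5 = 3136.5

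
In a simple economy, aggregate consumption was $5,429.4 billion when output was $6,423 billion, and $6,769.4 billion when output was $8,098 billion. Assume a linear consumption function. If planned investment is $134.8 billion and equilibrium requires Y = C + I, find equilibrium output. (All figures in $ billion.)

MPC = (6769.4 − 5429.4)/(8098 − 6423) = 1340/1675 = 0.8
a = 5429.4 − 0.8(6423) = 291
Equilibrium: Y = 291 + 0.8Y + 134.8
0.2Y = 425.8, so Y = 425.8/0.2 = 2129

Y = 2129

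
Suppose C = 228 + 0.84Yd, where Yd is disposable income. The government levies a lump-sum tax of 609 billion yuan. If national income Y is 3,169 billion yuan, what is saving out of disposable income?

Yd = Y − T = 3169 − 609 = 2560
C = 228 + 0.84(2560) = 228 + 2150.4 = 2378.4
S = Yd − C = 2560 − 2378.4 = 181.6

S = 181.6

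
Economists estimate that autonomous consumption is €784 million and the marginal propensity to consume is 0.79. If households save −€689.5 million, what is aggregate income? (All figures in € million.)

Y = 450

S = Y − C = -784 + 0.21Y
-784 + 0.21Y = -689.5, so 0.21Y = 94.5 and Y = 450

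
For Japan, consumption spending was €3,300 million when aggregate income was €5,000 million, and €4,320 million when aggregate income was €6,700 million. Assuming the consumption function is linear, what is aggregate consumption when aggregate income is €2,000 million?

MPC = (4320 − 3300)/(6700 − 5000) = 1020/1700 = 0.6
a = 3300 − 0.6(5000) = 3300 − 3000 = 300
C = 300 + 0.6(2000) = 300 + 1200 = 1500

C = 1500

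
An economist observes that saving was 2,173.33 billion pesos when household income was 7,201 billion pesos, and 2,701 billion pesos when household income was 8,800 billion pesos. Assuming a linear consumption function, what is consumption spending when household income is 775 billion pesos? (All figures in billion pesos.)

MPS = ΔS/ΔY = (2701 − 2173.33)/(8800 − 7201) = 527.67/1599 = 0.33
MPC = 1 − MPS = 0.67
Autonomous saving = 2173.33 − 0.33(7201) = -203, so a = 203
C = 203 + 0.67(775) = 203 + 519.25 = 722.25

C = 722.25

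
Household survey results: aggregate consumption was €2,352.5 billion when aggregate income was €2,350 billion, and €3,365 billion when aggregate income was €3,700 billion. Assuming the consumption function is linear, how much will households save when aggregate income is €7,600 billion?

S = 1310

MPC = (3365 − 2352.5)/(3700 − 2350) = 1012.5/1350 = 0.75
a = 2352.5 − 0.75(2350) = 2352.5 − 1762.5 = 590
C = 590 + 0.75(7600) = 6290
S = 7600 − 6290 = 1310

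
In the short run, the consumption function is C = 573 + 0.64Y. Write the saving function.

S = -573 + 0.36Y

S = Y − C = Y − (573 + 0.64Y) = -573 + (1 − 0.64)Y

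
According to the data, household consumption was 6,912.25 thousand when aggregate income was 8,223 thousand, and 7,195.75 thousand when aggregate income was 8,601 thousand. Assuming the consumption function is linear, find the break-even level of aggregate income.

MPC = (7195.75 − 6912.25)/(8601 − 8223) = 283.5/378 = 0.75
a = 6912.25 − 0.75(8223) = 6912.25 − 6167.25 = 745
Break-even: Y = a/(1−MPC) = 745/0.25 = 2980

Y = 2980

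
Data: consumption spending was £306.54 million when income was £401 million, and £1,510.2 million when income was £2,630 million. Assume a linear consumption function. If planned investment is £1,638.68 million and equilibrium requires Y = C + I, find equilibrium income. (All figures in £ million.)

Y = 3758

MPC = (1510.2 − 306.54)/(2630 − 401) = 1203.66/2229 = 0.54
a = 306.54 − 0.54(401) = 90
Equilibrium: Y = 90 + 0.54Y + 1638.68
0.46Y = 1728.68, so Y = 1728.68/0.46 = 3758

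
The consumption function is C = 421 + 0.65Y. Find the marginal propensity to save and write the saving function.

MPS = 1 − MPC = 1 − 0.65 = 0.35
S = Y − C = -421 + 0.35Y

MPS = 0.35; S = -421 + 0.35Y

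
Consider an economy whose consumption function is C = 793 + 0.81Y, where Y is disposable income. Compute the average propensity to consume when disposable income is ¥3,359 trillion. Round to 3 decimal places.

APC = 1.046

C = 793 + 0.81(3359) = 3513.79
APC = C/Y = 3513.79/3359 = 1.046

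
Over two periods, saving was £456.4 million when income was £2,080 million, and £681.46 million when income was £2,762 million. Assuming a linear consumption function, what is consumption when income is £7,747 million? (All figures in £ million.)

C = 5420.49

MPS = ΔS/ΔY = (681.46 − 456.4)/(2762 − 2080) = 225.06/682 = 0.33
MPC = 1 − MPS = 0.67
Autonomous saving = 456.4 − 0.33(2080) = -230, so a = 230
C = 230 + 0.67(7747) = 230 + 5190.49 = 5420.49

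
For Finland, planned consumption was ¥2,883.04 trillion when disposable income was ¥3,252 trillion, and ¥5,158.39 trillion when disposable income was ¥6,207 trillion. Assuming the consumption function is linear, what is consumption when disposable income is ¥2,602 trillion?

C = 2382.54

MPC = (5158.39 − 2883.04)/(6207 − 3252) = 2275.35/2955 = 0.77
a = 2883.04 − 0.77(3252) = 2883.04 − 2504.04 = 379
C = 379 + 0.77(2602) = 379 + 2003.54 = 2382.54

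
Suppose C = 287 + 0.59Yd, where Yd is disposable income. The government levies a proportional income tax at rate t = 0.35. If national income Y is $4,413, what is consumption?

Yd = (1 − 0.35)(4413) = 0.65(4413) = 2868.45
C = 287 + 0.59(2868.45) = 287 + 1692.3855 = 1979.3855

C = 1979.3855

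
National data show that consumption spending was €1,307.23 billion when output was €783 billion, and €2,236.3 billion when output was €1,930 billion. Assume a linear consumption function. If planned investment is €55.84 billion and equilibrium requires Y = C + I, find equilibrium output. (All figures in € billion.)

MPC = (2236.3 − 1307.23)/(1930 − 783) = 929.07/1147 = 0.81
a = 1307.23 − 0.81(783) = 673
Equilibrium: Y = 673 + 0.81Y + 55.84
0.19Y = 728.84, so Y = 728.84/0.19 = 3836

Y = 3836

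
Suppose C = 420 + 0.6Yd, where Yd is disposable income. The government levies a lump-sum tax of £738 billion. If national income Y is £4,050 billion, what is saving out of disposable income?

S = 904.8

Yd = Y − T = 4050 − 738 = 3312
C = 420 + 0.6(3312) = 420 + 1987.2 = 2407.2
S = Yd − C = 3312 − 2407.2 = 904.8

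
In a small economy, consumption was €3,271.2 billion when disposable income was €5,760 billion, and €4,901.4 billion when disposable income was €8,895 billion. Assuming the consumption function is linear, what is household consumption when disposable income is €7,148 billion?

MPC = (4901.4 − 3271.2)/(8895 − 5760) = 1630.2/3135 = 0.52
a = 3271.2 − 0.52(5760) = 3271.2 − 2995.2 = 276
C = 276 + 0.52(7148) = 276 + 3716.96 = 3992.96

C = 3992.96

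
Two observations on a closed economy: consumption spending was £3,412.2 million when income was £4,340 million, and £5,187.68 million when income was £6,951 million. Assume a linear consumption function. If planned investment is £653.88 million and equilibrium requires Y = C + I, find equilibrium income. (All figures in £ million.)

MPC = (5187.68 − 3412.2)/(6951 − 4340) = 1775.48/2611 = 0.68
a = 3412.2 − 0.68(4340) = 461
Equilibrium: Y = 461 + 0.68Y + 653.88
0.32Y = 1114.88, so Y = 1114.88/0.32 = 3484

Y = 3484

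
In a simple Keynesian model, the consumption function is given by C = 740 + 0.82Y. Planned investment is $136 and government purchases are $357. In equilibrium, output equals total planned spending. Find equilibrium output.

Y = 6850

Y = C + I + G = 740 + 0.82Y + 136 + 357
Y − 0.82Y = 1233
0.18Y = 1233, so Y = 1233/0.18 = 6850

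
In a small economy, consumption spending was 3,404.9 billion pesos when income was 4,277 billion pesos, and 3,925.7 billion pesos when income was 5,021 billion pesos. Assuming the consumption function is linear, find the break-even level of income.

Y = 1370

MPC = (3925.7 − 3404.9)/(5021 − 4277) = 520.8/744 = 0.7
a = 3404.9 − 0.7(4277) = 3404.9 − 2993.9 = 411
Break-even: Y = a/(1−MPC) = 411/0.3 = 1370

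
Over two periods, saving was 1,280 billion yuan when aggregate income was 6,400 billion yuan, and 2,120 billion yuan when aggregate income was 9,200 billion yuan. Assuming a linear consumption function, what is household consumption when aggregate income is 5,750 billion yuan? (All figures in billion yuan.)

MPS = ΔS/ΔY = (2120 − 1280)/(9200 − 6400) = 840/2800 = 0.3
MPC = 1 − MPS = 0.7
Autonomous saving = 1280 − 0.3(6400) = -640, so a = 640
C = 640 + 0.7(5750) = 640 + 4025 = 4665

C = 4665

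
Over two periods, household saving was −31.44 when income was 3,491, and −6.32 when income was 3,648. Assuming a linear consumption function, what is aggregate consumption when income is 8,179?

MPS = ΔS/ΔY = (-6.32 − (-31.44))/(3648 − 3491) = 25.12/157 = 0.16
MPC = 1 − MPS = 0.84
Autonomous saving = -31.44 − 0.16(3491) = -590, so a = 590
C = 590 + 0.84(8179) = 590 + 6870.36 = 7460.36

C = 7460.36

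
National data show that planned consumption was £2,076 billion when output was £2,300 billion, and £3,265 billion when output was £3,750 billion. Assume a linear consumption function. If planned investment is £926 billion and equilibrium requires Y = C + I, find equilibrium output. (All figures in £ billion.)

Y = 6200

MPC = (3265 − 2076)/(3750 − 2300) = 1189/1450 = 0.82
a = 2076 − 0.82(2300) = 190
Equilibrium: Y = 190 + 0.82Y + 926
0.18Y = 1116, so Y = 1116/0.18 = 6200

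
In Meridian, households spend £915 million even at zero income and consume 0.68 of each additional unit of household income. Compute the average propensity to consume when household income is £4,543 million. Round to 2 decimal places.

C = 915 + 0.68(4543) = 4004.24
APC = C/Y = 4004.24/4543 = 0.88

APC = 0.88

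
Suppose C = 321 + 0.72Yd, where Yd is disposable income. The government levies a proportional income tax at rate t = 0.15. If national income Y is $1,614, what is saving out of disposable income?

Yd = (1 − 0.15)(1614) = 0.85(1614) = 1371.9
C = 321 + 0.72(1371.9) = 321 + 987.768 = 1308.768
S = Yd − C = 1371.9 − 1308.768 = 63.132

S = 63.132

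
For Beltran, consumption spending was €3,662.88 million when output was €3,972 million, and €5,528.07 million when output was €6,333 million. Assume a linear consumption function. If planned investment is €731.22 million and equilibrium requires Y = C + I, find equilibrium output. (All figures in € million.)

Y = 5982

MPC = (5528.07 − 3662.88)/(6333 − 3972) = 1865.19/2361 = 0.79
a = 3662.88 − 0.79(3972) = 525
Equilibrium: Y = 525 + 0.79Y + 731.22
0.21Y = 1256.22, so Y = 1256.22/0.21 = 5982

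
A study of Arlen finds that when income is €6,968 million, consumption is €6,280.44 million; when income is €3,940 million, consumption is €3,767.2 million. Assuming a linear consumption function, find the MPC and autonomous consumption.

MPC = 0.83; a = 497

MPC = ΔC/ΔY = (6280.44 − 3767.2)/(6968 − 3940) = 2513.24/3028 = 0.83
a = C − MPC·Y = 3767.2 − 0.83(3940) = 3767.2 − 3270.2 = 497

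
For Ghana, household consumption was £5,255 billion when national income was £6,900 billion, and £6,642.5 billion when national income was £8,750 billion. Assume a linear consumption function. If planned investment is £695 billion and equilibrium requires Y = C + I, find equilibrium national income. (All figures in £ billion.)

Y = 3100

MPC = (6642.5 − 5255)/(8750 − 6900) = 1387.5/1850 = 0.75
a = 5255 − 0.75(6900) = 80
Equilibrium: Y = 80 + 0.75Y + 695
0.25Y = 775, so Y = 775/0.25 = 3100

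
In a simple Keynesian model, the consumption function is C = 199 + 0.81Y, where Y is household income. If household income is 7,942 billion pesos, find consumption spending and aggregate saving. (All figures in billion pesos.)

C = 6632.02; S = 1309.98

C = 199 + 0.81(7942) = 199 + 6433.02 = 6632.02
S = Y − C = 7942 − 6632.02 = 1309.98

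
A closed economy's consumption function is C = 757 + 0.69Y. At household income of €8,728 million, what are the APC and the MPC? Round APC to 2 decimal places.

APC = 0.78; MPC = 0.69

MPC = 0.69 (the slope of the consumption function)
C = 757 + 0.69(8728) = 6779.32, so APC = 6779.32/8728 = 0.78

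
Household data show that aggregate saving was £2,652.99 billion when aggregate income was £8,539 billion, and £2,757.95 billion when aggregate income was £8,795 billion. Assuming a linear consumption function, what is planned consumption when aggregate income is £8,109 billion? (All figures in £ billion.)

C = 5632.31

MPS = ΔS/ΔY = (2757.95 − 2652.99)/(8795 − 8539) = 104.96/256 = 0.41
MPC = 1 − MPS = 0.59
Autonomous saving = 2652.99 − 0.41(8539) = -848, so a = 848
C = 848 + 0.59(8109) = 848 + 4784.31 = 5632.31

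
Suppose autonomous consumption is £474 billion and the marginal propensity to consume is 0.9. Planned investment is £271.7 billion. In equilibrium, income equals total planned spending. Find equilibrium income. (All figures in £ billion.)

Y = C + I = 474 + 0.9Y + 271.7
Y − 0.9Y = 745.7
0.1Y = 745.7, so Y = 745.7/0.1 = 7457

Y = 7457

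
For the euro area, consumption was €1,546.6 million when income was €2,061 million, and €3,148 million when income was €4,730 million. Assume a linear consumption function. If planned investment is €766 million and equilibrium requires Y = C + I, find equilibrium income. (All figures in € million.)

Y = 2690

MPC = (3148 − 1546.6)/(4730 − 2061) = 1601.4/2669 = 0.6
a = 1546.6 − 0.6(2061) = 310
Equilibrium: Y = 310 + 0.6Y + 766
0.4Y = 1076, so Y = 1076/0.4 = 2690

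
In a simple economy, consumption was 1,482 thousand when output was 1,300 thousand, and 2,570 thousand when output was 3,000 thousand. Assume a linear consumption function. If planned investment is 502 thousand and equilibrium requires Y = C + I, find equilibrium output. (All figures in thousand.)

Y = 3200

MPC = (2570 − 1482)/(3000 − 1300) = 1088/1700 = 0.64
a = 1482 − 0.64(1300) = 650
Equilibrium: Y = 650 + 0.64Y + 502
0.36Y = 1152, so Y = 1152/0.36 = 3200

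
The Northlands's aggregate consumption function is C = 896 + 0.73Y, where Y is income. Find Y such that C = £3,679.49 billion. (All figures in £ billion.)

896 + 0.73Y = 3679.49
0.73Y = 2783.49, so Y = 2783.49/0.73 = 3813

Y = 3813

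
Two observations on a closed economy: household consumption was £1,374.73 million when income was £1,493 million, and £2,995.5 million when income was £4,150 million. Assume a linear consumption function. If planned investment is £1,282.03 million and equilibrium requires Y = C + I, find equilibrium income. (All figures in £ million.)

Y = 4477

MPC = (2995.5 − 1374.73)/(4150 − 1493) = 1620.77/2657 = 0.61
a = 1374.73 − 0.61(1493) = 464
Equilibrium: Y = 464 + 0.61Y + 1282.03
0.39Y = 1746.03, so Y = 1746.03/0.39 = 4477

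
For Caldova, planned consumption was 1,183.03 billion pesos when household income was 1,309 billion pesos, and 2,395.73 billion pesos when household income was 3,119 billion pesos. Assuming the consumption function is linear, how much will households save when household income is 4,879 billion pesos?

MPC = (2395.73 − 1183.03)/(3119 − 1309) = 1212.7/1810 = 0.67
a = 1183.03 − 0.67(1309) = 1183.03 − 877.03 = 306
C = 306 + 0.67(4879) = 3574.93
S = 4879 − 3574.93 = 1304.07

S = 1304.07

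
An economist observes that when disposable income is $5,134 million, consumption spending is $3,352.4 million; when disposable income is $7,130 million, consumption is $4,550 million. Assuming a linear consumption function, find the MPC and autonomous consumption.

MPC = ΔC/ΔY = (4550 − 3352.4)/(7130 − 5134) = 1197.6/1996 = 0.6
a = C − MPC·Y = 3352.4 − 0.6(5134) = 3352.4 − 3080.4 = 272

MPC = 0.6; a = 272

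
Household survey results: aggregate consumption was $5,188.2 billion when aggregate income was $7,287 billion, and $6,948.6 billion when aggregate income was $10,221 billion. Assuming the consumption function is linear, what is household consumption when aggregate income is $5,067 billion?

MPC = (6948.6 − 5188.2)/(10221 − 7287) = 1760.4/2934 = 0.6
a = 5188.2 − 0.6(7287) = 5188.2 − 4372.2 = 816
C = 816 + 0.6(5067) = 816 + 3040.2 = 3856.2

C = 3856.2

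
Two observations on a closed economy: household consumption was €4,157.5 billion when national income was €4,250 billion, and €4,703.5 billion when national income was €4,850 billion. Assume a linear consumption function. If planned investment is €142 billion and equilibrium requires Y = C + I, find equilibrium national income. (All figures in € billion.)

MPC = (4703.5 − 4157.5)/(4850 − 4250) = 546/600 = 0.91
a = 4157.5 − 0.91(4250) = 290
Equilibrium: Y = 290 + 0.91Y + 142
0.09Y = 432, so Y = 432/0.09 = 4800

Y = 4800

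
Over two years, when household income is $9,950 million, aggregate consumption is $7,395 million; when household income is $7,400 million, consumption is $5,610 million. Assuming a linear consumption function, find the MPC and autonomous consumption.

MPC = ΔC/ΔY = (7395 − 5610)/(9950 − 7400) = 1785/2550 = 0.7
a = C − MPC·Y = 5610 − 0.7(7400) = 5610 − 5180 = 430

MPC = 0.7; a = 430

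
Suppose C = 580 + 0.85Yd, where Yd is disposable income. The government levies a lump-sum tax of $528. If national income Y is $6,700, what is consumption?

Yd = Y − T = 6700 − 528 = 6172
C = 580 + 0.85(6172) = 580 + 5246.2 = 5826.2

C = 5826.2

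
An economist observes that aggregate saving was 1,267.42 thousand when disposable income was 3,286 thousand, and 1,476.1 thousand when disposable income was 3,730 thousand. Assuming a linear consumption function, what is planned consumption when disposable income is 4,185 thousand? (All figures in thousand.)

C = 2495.05

MPS = ΔS/ΔY = (1476.1 − 1267.42)/(3730 − 3286) = 208.68/444 = 0.47
MPC = 1 − MPS = 0.53
Autonomous saving = 1267.42 − 0.47(3286) = -277, so a = 277
C = 277 + 0.53(4185) = 277 + 2218.05 = 2495.05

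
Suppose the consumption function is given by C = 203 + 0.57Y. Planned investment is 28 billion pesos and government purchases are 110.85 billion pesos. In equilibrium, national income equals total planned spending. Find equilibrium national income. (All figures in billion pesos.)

Y = C + I + G = 203 + 0.57Y + 28 + 110.85
Y − 0.57Y = 341.85
0.43Y = 341.85, so Y = 341.85/0.43 = 795

Y = 795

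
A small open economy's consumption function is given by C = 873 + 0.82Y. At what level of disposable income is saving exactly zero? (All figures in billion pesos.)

At break-even, C = Y: 873 + 0.82Y = Y
0.18Y = 873, so Y = 873/0.18 = 4850

Y = 4850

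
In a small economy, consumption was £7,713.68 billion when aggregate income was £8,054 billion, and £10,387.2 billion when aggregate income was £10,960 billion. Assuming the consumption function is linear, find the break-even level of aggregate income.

Y = 3800

MPC = (10387.2 − 7713.68)/(10960 − 8054) = 2673.52/2906 = 0.92
a = 7713.68 − 0.92(8054) = 7713.68 − 7409.68 = 304
Break-even: Y = a/(1−MPC) = 304/0.08 = 3800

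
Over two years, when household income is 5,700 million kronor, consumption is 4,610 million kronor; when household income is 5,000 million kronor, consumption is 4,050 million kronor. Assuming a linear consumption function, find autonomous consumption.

MPC = ΔC/ΔY = (4610 − 4050)/(5700 − 5000) = 560/700 = 0.8
a = C − MPC·Y = 4050 − 0.8(5000) = 4050 − 4000 = 50

a = 50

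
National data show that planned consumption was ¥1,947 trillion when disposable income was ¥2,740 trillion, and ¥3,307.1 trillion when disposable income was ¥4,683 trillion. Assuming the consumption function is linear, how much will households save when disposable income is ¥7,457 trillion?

S = 2208.1

MPC = (3307.1 − 1947)/(4683 − 2740) = 1360.1/1943 = 0.7
a = 1947 − 0.7(2740) = 1947 − 1918 = 29
C = 29 + 0.7(7457) = 5248.9
S = 7457 − 5248.9 = 2208.1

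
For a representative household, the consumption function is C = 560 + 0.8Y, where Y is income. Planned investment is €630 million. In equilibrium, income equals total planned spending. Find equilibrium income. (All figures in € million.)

Y = 5950

Y = C + I = 560 + 0.8Y + 630
Y − 0.8Y = 1190
0.2Y = 1190, so Y = 1190/0.2 = 5950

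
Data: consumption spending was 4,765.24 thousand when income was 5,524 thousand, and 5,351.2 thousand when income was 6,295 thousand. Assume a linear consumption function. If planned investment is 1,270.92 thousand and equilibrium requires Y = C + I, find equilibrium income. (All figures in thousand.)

Y = 7658

MPC = (5351.2 − 4765.24)/(6295 − 5524) = 585.96/771 = 0.76
a = 4765.24 − 0.76(5524) = 567
Equilibrium: Y = 567 + 0.76Y + 1270.92
0.24Y = 1837.92, so Y = 1837.92/0.24 = 7658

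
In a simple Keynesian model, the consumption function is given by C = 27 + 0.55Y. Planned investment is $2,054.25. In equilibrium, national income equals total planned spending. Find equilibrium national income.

Y = C + I = 27 + 0.55Y + 2054.25
Y − 0.55Y = 2081.25
0.45Y = 2081.25, so Y = 2081.25/0.45 = 4625

Y = 4625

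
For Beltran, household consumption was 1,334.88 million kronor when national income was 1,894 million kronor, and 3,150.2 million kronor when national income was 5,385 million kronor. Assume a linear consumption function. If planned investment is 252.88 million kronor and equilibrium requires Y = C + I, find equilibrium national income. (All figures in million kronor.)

MPC = (3150.2 − 1334.88)/(5385 − 1894) = 1815.32/3491 = 0.52
a = 1334.88 − 0.52(1894) = 350
Equilibrium: Y = 350 + 0.52Y + 252.88
0.48Y = 602.88, so Y = 602.88/0.48 = 1256

Y = 1256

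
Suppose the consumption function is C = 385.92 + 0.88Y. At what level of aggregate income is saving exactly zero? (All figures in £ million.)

Y = 3216

At break-even, C = Y: 385.92 + 0.88Y = Y
0.12Y = 385.92, so Y = 385.92/0.12 = 3216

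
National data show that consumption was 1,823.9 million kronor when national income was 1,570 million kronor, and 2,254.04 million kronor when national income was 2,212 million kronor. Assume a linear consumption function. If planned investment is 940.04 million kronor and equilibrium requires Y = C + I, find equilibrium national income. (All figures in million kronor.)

MPC = (2254.04 − 1823.9)/(2212 − 1570) = 430.14/642 = 0.67
a = 1823.9 − 0.67(1570) = 772
Equilibrium: Y = 772 + 0.67Y + 940.04
0.33Y = 1712.04, so Y = 1712.04/0.33 = 5188

Y = 5188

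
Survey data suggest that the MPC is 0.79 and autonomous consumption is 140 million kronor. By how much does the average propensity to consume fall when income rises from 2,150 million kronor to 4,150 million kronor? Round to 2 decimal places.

ΔAPC = 0.03

At Y = 2150: C = 140 + 0.79(2150) = 1838.5, APC = 1838.5/2150 = 0.855
At Y = 4150: C = 3418.5, APC = 3418.5/4150 = 0.824
Fall in APC = 0.855 − 0.824 = 0.031 ≈ 0.03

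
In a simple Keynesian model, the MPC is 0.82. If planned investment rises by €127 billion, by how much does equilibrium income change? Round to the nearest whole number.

The multiplier is 1/(1 − MPC) = 1/0.18.
ΔY = 127/0.18 = 705.56 ≈ 706

ΔY ≈ 706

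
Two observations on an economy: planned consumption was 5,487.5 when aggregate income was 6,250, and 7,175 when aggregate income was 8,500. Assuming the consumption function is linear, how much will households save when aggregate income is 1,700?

S = -375

MPC = (7175 − 5487.5)/(8500 − 6250) = 1687.5/2250 = 0.75
a = 5487.5 − 0.75(6250) = 5487.5 − 4687.5 = 800
C = 800 + 0.75(1700) = 2075
S = 1700 − 2075 = -375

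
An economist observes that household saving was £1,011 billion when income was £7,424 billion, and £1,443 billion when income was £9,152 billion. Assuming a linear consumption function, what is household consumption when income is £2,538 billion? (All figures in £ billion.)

MPS = ΔS/ΔY = (1443 − 1011)/(9152 − 7424) = 432/1728 = 0.25
MPC = 1 − MPS = 0.75
Autonomous saving = 1011 − 0.25(7424) = -845, so a = 845
C = 845 + 0.75(2538) = 845 + 1903.5 = 2748.5

C = 2748.5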